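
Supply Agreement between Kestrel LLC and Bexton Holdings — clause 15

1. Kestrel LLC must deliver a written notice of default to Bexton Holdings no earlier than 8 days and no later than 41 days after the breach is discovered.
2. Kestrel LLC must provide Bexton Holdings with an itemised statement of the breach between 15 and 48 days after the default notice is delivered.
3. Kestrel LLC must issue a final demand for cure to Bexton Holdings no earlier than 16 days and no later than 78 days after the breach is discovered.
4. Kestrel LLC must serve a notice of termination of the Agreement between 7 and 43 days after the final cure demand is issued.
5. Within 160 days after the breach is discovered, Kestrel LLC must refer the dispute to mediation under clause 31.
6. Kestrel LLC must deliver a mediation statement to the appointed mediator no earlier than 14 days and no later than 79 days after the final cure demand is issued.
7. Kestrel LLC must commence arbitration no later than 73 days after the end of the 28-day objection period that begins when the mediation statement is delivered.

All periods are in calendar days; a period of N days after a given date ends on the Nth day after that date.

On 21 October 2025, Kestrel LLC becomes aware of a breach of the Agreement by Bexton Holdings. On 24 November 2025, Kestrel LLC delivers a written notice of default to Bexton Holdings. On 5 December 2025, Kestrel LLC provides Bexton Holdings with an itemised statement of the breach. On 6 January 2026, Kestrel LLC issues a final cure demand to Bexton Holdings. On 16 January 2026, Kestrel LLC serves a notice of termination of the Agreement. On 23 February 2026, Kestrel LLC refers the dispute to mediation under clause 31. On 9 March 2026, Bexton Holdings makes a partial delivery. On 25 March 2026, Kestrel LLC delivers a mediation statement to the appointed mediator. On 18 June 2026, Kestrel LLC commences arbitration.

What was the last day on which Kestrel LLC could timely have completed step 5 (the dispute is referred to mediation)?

Step 5 runs from 21 October 2025, when the breach is discovered. 160 days after 21 October 2025 is 30 March 2026.

30 March 2026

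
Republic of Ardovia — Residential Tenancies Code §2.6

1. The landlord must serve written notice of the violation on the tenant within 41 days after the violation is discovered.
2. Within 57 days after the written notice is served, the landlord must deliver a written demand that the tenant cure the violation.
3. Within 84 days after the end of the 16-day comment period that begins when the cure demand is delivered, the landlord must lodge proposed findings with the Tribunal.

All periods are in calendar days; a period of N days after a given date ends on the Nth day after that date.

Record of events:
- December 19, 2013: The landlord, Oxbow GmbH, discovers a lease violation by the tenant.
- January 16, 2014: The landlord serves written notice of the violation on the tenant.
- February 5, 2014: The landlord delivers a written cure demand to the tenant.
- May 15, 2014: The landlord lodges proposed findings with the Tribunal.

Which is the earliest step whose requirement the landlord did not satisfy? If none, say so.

(1) due by December 19, 2013 + 41 days = January 29, 2014; completed January 16, 2014, before the deadline.
(2) due by January 16, 2014 + 57 days = March 14, 2014; February 5, 2014 is within that limit.
(3) due by February 21, 2014 + 84 days = May 16, 2014; May 15, 2014 is within that limit.

None — every step was satisfied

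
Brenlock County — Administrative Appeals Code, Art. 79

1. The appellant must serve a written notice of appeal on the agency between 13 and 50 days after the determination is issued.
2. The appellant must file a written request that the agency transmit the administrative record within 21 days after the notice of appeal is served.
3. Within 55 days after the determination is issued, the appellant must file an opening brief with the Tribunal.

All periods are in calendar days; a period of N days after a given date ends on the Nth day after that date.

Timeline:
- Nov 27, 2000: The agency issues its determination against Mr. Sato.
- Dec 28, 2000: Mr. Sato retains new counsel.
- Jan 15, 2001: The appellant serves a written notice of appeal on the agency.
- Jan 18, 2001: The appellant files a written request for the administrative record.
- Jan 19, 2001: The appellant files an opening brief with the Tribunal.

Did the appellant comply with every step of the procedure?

Step 1: the window is 13–50 days after Nov 27, 2000 (when the determination is issued), so Dec 10, 2000 through Jan 16, 2001; Jan 15, 2001 falls inside that range.
Step 2: 21 days after Jan 15, 2001 (when the notice of appeal is served) is Feb 5, 2001; done Jan 18, 2001 — timely.
Step 3: 55 days after Nov 27, 2000 (when the determination is issued) is Jan 21, 2001; Jan 19, 2001 is within that limit.

Yes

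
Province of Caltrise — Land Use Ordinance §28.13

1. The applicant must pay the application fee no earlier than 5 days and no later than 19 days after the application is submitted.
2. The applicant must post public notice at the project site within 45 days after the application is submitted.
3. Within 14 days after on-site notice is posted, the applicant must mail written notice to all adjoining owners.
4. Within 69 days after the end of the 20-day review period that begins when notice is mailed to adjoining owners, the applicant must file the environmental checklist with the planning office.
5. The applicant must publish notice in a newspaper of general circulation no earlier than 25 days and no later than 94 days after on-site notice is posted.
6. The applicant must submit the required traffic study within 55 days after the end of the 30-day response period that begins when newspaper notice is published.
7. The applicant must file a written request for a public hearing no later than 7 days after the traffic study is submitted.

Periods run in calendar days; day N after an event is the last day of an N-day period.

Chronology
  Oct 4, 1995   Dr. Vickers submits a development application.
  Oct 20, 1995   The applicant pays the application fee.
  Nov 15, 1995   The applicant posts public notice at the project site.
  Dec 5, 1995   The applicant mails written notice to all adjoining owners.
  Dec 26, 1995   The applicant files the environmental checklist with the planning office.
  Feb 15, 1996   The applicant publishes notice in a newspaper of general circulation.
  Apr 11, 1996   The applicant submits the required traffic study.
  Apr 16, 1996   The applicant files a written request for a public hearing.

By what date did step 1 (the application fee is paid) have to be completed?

Step 1 runs from Oct 4, 1995, when the application is submitted. The window is 5–19 days after Oct 4, 1995; it closes on Oct 23, 1995.

Oct 23, 1995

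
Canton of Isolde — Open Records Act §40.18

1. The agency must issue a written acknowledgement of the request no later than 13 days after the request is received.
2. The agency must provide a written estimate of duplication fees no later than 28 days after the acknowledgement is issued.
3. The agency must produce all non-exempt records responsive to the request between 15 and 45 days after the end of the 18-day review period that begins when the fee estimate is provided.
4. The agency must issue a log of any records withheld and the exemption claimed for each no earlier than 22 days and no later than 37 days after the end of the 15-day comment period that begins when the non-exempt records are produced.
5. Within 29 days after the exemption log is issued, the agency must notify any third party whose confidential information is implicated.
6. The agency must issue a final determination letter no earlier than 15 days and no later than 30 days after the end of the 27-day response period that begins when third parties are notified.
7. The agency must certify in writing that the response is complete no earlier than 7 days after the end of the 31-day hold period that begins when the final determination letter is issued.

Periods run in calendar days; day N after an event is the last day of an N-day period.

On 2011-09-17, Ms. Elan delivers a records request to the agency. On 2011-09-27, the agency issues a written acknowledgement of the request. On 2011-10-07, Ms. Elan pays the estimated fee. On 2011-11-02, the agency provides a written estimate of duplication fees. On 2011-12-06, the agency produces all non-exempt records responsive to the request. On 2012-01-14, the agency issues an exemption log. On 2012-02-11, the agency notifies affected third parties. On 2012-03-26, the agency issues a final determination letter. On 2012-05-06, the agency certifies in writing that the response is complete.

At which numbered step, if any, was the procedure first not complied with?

Step 1 — counting 13 days from 2011-09-17 (when the request is received) gives a deadline of 2011-09-30; completed 2011-09-27, before the deadline.
Step 2 — counting 28 days from 2011-09-27 (when the acknowledgement is issued) gives a deadline of 2011-10-25; 2011-11-02 misses that deadline by 8 days.

Step 2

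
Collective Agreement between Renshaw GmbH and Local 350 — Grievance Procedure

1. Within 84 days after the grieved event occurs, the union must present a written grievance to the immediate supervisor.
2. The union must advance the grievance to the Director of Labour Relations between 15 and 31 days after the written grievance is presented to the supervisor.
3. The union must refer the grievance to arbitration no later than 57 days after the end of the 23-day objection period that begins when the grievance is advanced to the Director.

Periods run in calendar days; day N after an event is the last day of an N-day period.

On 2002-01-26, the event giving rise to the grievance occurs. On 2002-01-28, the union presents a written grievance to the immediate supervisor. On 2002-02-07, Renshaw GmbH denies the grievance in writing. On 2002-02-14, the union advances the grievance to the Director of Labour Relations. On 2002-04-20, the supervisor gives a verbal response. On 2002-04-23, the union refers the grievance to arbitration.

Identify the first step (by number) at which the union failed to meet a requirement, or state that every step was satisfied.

None — every step was satisfied

(1) due by 2002-01-26 + 84 days = 2002-04-20; done 2002-01-28 — timely.
(2) the permitted window runs from 2002-01-28 + 15 = 2002-02-12 to 2002-01-28 + 31 = 2002-02-28; done 2002-02-14, which is between those dates.
(3) due by 2002-03-09 + 57 days = 2002-05-05; done 2002-04-23 — timely.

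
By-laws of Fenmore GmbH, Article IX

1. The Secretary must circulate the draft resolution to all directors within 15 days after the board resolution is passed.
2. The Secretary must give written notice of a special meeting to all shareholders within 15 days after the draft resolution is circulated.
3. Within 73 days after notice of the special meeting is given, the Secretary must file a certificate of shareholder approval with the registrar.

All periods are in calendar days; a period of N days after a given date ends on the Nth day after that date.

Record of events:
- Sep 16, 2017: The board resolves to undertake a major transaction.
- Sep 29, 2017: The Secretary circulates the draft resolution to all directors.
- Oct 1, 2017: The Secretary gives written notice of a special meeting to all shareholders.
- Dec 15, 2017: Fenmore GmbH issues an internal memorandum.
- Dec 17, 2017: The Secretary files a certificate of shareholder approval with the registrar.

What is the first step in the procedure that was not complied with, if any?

Step 3

Step 1 — counting 15 days from Sep 16, 2017 (when the board resolution is passed) gives a deadline of Oct 1, 2017; completed Sep 29, 2017, before the deadline.
Step 2 — counting 15 days from Sep 29, 2017 (when the draft resolution is circulated) gives a deadline of Oct 14, 2017; Oct 1, 2017 is within that limit.
Step 3 — counting 73 days from Oct 1, 2017 (when notice of the special meeting is given) gives a deadline of Dec 13, 2017; done Dec 17, 2017 — 4 days late.
That is the first point of non-compliance.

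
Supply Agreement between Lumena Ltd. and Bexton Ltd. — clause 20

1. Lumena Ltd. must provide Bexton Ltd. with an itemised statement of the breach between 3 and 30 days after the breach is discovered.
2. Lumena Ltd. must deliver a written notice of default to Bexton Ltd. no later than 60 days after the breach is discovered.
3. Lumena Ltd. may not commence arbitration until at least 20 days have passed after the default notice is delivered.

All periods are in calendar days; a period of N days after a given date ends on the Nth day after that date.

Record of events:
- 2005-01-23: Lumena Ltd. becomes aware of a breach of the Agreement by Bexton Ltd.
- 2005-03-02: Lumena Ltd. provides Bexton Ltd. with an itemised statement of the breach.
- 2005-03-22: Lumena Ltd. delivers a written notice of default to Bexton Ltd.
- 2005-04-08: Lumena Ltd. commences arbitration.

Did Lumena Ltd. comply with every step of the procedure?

Step 1 — 3 and 30 days from 2005-01-23 (when the breach is discovered) are 2005-01-26 and 2005-02-22 respectively; done 2005-03-02 — 8 days after the window closed.
That is the first point of non-compliance.

No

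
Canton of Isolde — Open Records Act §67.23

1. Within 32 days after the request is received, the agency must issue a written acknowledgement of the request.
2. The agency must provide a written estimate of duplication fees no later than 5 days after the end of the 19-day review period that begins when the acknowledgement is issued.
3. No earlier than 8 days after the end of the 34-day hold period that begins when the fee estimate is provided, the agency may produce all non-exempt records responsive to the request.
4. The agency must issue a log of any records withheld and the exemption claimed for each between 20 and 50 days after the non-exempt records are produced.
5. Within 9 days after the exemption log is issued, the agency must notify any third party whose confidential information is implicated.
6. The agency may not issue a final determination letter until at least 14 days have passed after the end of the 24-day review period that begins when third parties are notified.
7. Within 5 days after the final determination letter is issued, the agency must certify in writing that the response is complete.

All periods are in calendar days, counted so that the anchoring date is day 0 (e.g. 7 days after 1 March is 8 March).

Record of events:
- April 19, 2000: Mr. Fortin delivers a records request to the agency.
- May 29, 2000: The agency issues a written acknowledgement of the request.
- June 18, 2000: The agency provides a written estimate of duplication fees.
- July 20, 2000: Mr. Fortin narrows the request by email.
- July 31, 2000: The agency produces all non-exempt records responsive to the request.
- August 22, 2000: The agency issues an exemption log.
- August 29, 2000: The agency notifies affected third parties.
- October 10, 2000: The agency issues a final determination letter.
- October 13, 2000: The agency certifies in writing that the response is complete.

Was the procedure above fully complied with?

Step 1 — counting 32 days from April 19, 2000 (when the request is received) gives a deadline of May 21, 2000; not done until May 29, 2000, 8 days after the deadline.

No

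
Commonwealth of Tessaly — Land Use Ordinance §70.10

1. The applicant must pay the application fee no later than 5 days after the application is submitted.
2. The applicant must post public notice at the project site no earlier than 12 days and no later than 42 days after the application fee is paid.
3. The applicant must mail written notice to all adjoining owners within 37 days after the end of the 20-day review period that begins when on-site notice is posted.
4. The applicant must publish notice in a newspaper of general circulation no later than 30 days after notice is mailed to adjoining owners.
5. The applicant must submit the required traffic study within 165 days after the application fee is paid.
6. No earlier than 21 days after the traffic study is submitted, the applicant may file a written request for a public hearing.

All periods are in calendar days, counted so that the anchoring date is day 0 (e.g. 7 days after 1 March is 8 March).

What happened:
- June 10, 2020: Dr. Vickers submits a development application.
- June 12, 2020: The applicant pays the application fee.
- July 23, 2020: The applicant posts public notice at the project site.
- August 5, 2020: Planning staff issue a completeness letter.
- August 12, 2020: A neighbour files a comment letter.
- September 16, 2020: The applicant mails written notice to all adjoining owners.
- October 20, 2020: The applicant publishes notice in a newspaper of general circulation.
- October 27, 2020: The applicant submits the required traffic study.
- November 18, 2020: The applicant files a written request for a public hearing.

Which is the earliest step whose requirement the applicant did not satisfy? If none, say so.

(1) due by June 10, 2020 + 5 days = June 15, 2020; done June 12, 2020 — timely.
(2) the permitted window runs from June 12, 2020 + 12 = June 24, 2020 to June 12, 2020 + 42 = July 24, 2020; July 23, 2020 falls inside that range.
(3) due by August 12, 2020 + 37 days = September 18, 2020; completed September 16, 2020, before the deadline.
(4) due by September 16, 2020 + 30 days = October 16, 2020; done October 20, 2020 — 4 days late.
The analysis stops there.

Step 4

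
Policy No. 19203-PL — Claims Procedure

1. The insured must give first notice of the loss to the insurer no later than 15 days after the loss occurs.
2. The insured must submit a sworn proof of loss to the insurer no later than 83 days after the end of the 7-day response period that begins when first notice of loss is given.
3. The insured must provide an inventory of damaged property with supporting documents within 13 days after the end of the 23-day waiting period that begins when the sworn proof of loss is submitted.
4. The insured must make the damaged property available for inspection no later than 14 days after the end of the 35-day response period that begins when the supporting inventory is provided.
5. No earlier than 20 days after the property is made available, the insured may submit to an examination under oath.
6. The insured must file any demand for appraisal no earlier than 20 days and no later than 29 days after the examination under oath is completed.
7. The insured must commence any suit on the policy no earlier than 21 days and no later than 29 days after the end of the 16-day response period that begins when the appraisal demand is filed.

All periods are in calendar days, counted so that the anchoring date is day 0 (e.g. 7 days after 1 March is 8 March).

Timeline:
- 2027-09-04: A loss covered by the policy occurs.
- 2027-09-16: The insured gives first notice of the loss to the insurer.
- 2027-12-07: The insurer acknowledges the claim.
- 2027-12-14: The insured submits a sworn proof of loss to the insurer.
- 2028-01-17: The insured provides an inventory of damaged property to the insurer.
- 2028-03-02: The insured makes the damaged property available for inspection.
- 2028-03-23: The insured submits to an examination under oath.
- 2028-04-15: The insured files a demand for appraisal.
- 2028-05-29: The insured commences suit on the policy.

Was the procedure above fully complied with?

Step 1: 15 days after 2027-09-04 (when the loss occurs) is 2027-09-19; 2027-09-16 is within that limit.
Step 2: 83 days after 2027-09-23 (end of the 7-day response period, which began when first notice of loss is given on 2027-09-16) is 2027-12-15; done 2027-12-14 — timely.
Step 3: 13 days after 2028-01-06 (end of the 23-day waiting period, which began when the sworn proof of loss is submitted on 2027-12-14) is 2028-01-19; 2028-01-17 is within that limit.
Step 4: 14 days after 2028-02-21 (end of the 35-day response period, which began when the supporting inventory is provided on 2028-01-17) is 2028-03-06; 2028-03-02 is within that limit.
Step 5: the earliest permitted date is 20 days after 2028-03-02 (when the property is made available), i.e. 2028-03-22; done 2028-03-23 — permitted.
Step 6: the window is 20–29 days after 2028-03-23 (when the examination under oath is completed), so 2028-04-12 through 2028-04-21; 2028-04-15 falls inside that range.
Step 7: the window is 21–29 days after 2028-05-01 (end of the 16-day response period, which began when the appraisal demand is filed on 2028-04-15), so 2028-05-22 through 2028-05-30; done 2028-05-29, which is between those dates.

Yes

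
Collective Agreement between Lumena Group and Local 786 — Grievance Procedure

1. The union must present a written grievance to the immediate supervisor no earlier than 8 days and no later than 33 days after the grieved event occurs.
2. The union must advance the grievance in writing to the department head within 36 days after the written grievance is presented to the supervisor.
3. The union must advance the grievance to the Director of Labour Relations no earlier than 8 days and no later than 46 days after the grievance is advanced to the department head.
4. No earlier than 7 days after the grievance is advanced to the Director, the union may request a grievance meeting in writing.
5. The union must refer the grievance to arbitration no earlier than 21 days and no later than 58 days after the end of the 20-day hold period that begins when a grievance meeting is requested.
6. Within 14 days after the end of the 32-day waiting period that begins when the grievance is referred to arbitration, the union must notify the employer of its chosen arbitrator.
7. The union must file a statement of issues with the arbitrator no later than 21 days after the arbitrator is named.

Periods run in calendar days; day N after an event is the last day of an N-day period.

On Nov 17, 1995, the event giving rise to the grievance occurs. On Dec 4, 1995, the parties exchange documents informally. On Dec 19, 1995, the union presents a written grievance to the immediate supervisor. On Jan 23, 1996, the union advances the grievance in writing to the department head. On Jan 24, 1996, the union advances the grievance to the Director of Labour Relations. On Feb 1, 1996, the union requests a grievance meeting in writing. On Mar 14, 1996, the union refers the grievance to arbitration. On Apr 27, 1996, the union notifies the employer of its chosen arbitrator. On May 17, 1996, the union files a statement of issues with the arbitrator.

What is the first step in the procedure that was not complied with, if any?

Step 1 — 8 and 33 days from Nov 17, 1995 (when the grieved event occurs) are Nov 25, 1995 and Dec 20, 1995 respectively; done Dec 19, 1995 — within the window.
Step 2 — counting 36 days from Dec 19, 1995 (when the written grievance is presented to the supervisor) gives a deadline of Jan 24, 1996; completed Jan 23, 1996, before the deadline.
Step 3 — 8 and 46 days from Jan 23, 1996 (when the grievance is advanced to the department head) are Jan 31, 1996 and Mar 9, 1996 respectively; Jan 24, 1996 is 7 days too early.
Later steps need not be reached.

Step 3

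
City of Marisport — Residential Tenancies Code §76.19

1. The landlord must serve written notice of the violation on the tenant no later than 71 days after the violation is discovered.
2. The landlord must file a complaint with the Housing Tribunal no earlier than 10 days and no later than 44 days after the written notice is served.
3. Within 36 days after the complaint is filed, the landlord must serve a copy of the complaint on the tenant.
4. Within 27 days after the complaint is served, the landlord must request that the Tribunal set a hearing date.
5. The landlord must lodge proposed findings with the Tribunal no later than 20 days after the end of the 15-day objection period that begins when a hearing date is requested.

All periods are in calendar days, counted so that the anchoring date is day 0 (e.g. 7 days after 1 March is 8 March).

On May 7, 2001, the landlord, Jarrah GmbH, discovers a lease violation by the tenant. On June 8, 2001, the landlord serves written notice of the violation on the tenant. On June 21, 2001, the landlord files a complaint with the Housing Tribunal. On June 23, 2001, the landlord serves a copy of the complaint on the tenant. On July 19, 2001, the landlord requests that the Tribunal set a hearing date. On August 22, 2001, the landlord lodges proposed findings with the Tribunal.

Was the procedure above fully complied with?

Step 1: 71 days after May 7, 2001 (when the violation is discovered) is July 17, 2001; done June 8, 2001 — timely.
Step 2: the window is 10–44 days after June 8, 2001 (when the written notice is served), so June 18, 2001 through July 22, 2001; done June 21, 2001, which is between those dates.
Step 3: 36 days after June 21, 2001 (when the complaint is filed) is July 27, 2001; completed June 23, 2001, before the deadline.
Step 4: 27 days after June 23, 2001 (when the complaint is served) is July 20, 2001; July 19, 2001 is within that limit.
Step 5: 20 days after August 3, 2001 (end of the 15-day objection period, which began when a hearing date is requested on July 19, 2001) is August 23, 2001; August 22, 2001 is within that limit.

Yes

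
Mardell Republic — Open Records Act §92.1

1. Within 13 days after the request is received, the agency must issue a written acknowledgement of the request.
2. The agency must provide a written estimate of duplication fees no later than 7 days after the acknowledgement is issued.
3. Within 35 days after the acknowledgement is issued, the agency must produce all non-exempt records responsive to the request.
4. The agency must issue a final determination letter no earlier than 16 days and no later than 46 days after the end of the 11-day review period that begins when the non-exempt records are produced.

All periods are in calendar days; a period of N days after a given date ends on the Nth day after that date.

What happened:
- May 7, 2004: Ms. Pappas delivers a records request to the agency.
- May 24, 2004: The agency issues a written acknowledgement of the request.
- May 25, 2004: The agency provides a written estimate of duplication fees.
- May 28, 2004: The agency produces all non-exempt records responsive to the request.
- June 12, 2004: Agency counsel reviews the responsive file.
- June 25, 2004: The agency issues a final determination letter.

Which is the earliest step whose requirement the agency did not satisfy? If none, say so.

Step 1

Step 1 — counting 13 days from May 7, 2004 (when the request is received) gives a deadline of May 20, 2004; not done until May 24, 2004, 4 days after the deadline.
Later steps need not be reached.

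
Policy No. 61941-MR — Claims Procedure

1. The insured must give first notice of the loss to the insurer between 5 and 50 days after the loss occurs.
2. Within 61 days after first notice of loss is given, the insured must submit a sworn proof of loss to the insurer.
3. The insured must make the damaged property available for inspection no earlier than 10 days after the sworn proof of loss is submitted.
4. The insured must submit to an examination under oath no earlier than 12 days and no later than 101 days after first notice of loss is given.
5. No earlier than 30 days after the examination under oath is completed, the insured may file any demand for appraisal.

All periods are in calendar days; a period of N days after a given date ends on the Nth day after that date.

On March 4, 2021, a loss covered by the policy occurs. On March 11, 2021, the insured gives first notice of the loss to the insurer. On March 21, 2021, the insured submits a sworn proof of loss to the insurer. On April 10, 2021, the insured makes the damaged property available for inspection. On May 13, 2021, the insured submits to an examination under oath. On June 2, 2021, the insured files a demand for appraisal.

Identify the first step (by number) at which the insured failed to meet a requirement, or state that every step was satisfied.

Step 5

(1) the permitted window runs from March 4, 2021 + 5 = March 9, 2021 to March 4, 2021 + 50 = April 23, 2021; done March 11, 2021 — within the window.
(2) due by March 11, 2021 + 61 days = May 11, 2021; March 21, 2021 is within that limit.
(3) permitted from March 21, 2021 + 10 days = March 31, 2021 onward; done April 10, 2021, after the minimum wait.
(4) the permitted window runs from March 11, 2021 + 12 = March 23, 2021 to March 11, 2021 + 101 = June 20, 2021; May 13, 2021 falls inside that range.
(5) permitted from May 13, 2021 + 30 days = June 12, 2021 onward; done June 2, 2021 — 10 days too early.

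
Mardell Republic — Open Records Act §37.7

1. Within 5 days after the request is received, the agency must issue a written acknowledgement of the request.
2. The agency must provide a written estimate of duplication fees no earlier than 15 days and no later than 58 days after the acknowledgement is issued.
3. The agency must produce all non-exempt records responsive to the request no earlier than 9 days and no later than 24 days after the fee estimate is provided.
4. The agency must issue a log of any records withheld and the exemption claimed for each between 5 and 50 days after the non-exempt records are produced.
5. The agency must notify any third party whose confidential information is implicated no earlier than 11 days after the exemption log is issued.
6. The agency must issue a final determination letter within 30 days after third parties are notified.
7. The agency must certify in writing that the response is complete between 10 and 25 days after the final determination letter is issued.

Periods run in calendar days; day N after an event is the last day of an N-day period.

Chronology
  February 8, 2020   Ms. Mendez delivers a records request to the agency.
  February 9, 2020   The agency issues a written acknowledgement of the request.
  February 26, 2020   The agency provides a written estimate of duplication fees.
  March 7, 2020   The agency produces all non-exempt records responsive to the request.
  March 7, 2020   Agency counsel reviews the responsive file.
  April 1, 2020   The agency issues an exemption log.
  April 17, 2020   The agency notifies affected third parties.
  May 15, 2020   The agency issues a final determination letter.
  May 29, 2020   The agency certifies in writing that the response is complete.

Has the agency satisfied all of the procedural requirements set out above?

Yes

(1) due by February 8, 2020 + 5 days = February 13, 2020; February 9, 2020 is within that limit.
(2) the permitted window runs from February 9, 2020 + 15 = February 24, 2020 to February 9, 2020 + 58 = April 7, 2020; done February 26, 2020, which is between those dates.
(3) the permitted window runs from February 26, 2020 + 9 = March 6, 2020 to February 26, 2020 + 24 = March 21, 2020; done March 7, 2020 — within the window.
(4) the permitted window runs from March 7, 2020 + 5 = March 12, 2020 to March 7, 2020 + 50 = April 26, 2020; done April 1, 2020, which is between those dates.
(5) permitted from April 1, 2020 + 11 days = April 12, 2020 onward; done April 17, 2020, after the minimum wait.
(6) due by April 17, 2020 + 30 days = May 17, 2020; May 15, 2020 is within that limit.
(7) the permitted window runs from May 15, 2020 + 10 = May 25, 2020 to May 15, 2020 + 25 = June 9, 2020; May 29, 2020 falls inside that range.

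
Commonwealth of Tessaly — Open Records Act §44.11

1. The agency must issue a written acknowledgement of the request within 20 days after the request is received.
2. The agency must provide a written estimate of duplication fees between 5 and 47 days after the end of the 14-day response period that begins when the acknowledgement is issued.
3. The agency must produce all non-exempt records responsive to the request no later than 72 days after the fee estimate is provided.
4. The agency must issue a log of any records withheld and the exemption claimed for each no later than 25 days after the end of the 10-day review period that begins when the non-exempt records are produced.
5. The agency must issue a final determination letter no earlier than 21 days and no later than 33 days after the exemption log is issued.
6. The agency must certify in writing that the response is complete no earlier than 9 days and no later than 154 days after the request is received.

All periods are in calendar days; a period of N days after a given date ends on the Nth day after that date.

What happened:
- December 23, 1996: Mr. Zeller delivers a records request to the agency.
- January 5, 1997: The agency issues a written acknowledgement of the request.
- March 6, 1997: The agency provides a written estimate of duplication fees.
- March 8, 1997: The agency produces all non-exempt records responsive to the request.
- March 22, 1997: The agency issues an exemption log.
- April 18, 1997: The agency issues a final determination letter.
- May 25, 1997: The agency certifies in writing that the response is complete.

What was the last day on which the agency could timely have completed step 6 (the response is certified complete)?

Step 6 runs from December 23, 1996, when the request is received. The window is 9–154 days after December 23, 1996; it closes on May 26, 1997.

May 26, 1997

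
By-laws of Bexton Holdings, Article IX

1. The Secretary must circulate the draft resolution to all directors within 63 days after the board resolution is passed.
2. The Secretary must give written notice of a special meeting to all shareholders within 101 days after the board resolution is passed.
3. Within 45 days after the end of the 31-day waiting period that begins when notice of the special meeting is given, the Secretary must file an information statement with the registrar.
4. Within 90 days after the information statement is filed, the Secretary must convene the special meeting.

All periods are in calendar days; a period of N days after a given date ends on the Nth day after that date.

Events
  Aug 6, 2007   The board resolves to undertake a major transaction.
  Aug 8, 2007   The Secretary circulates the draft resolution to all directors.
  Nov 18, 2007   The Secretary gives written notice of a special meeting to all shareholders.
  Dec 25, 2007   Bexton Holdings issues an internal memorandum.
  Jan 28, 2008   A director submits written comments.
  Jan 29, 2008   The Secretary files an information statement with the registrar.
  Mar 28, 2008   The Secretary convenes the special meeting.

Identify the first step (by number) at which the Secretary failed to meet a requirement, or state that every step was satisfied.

Step 1 — counting 63 days from Aug 6, 2007 (when the board resolution is passed) gives a deadline of Oct 8, 2007; done Aug 8, 2007 — timely.
Step 2 — counting 101 days from Aug 6, 2007 (when the board resolution is passed) gives a deadline of Nov 15, 2007; Nov 18, 2007 misses that deadline by 3 days.

Step 2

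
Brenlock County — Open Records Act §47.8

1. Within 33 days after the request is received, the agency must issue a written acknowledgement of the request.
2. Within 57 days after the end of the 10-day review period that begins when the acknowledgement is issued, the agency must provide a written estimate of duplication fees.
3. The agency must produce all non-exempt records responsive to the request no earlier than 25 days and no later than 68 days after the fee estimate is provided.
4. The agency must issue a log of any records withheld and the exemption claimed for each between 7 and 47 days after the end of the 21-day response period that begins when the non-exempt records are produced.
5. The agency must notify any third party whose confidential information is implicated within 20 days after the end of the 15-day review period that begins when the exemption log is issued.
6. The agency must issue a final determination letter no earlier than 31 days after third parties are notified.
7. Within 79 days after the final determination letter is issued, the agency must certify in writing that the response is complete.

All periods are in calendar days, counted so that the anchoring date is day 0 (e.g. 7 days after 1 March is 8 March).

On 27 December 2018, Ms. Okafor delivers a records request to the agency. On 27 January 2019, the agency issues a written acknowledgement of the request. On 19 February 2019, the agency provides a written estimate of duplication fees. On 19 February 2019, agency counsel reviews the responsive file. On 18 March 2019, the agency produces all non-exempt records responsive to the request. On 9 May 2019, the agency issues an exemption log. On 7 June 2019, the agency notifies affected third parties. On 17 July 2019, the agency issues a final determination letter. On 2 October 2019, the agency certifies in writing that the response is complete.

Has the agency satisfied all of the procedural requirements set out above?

Step 1 — counting 33 days from 27 December 2018 (when the request is received) gives a deadline of 29 January 2019; completed 27 January 2019, before the deadline.
Step 2 — counting 57 days from 6 February 2019 (end of the 10-day review period, which began when the acknowledgement is issued on 27 January 2019) gives a deadline of 4 April 2019; completed 19 February 2019, before the deadline.
Step 3 — 25 and 68 days from 19 February 2019 (when the fee estimate is provided) are 16 March 2019 and 28 April 2019 respectively; done 18 March 2019 — within the window.
Step 4 — 7 and 47 days from 8 April 2019 (end of the 21-day response period, which began when the non-exempt records are produced on 18 March 2019) are 15 April 2019 and 25 May 2019 respectively; done 9 May 2019, which is between those dates.
Step 5 — counting 20 days from 24 May 2019 (end of the 15-day review period, which began when the exemption log is issued on 9 May 2019) gives a deadline of 13 June 2019; completed 7 June 2019, before the deadline.
Step 6 — must wait 31 days from 7 June 2019 (when third parties are notified), so not before 8 July 2019; 17 July 2019 is on or after that date.
Step 7 — counting 79 days from 17 July 2019 (when the final determination letter is issued) gives a deadline of 4 October 2019; completed 2 October 2019, before the deadline.

Yes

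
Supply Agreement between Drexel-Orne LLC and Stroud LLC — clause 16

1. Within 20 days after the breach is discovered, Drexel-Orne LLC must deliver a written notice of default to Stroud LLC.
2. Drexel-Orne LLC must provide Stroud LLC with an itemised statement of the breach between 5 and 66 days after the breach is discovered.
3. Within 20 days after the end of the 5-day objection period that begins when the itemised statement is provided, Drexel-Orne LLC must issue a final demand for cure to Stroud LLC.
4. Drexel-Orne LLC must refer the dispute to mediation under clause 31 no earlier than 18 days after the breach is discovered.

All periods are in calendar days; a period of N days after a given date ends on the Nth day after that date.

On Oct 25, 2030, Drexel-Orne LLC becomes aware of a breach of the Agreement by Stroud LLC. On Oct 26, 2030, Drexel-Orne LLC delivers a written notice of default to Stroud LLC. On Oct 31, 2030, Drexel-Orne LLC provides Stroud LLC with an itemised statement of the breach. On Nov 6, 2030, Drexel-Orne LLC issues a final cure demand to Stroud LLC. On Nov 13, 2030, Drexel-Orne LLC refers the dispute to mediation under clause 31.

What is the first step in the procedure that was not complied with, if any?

None — every step was satisfied

(1) due by Oct 25, 2030 + 20 days = Nov 14, 2030; completed Oct 26, 2030, before the deadline.
(2) the permitted window runs from Oct 25, 2030 + 5 = Oct 30, 2030 to Oct 25, 2030 + 66 = Dec 30, 2030; Oct 31, 2030 falls inside that range.
(3) due by Nov 5, 2030 + 20 days = Nov 25, 2030; done Nov 6, 2030 — timely.
(4) permitted from Oct 25, 2030 + 18 days = Nov 12, 2030 onward; done Nov 13, 2030, after the minimum wait.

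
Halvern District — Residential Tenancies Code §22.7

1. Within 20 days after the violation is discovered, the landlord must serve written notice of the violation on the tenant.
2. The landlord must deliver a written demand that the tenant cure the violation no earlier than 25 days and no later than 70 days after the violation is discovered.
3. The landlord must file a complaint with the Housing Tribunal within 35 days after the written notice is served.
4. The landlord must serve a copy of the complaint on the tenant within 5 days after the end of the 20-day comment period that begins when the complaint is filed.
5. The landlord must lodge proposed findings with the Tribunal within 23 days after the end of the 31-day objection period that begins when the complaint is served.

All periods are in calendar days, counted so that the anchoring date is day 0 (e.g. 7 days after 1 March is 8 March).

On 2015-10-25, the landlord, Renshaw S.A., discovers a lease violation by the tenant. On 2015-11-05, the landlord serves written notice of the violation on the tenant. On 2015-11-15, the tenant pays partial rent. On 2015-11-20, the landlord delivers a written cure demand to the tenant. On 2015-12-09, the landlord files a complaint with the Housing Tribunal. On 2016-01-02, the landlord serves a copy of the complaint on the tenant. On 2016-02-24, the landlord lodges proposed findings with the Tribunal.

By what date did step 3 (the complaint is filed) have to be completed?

Step 3 runs from 2015-11-05, when the written notice is served. 35 days after 2015-11-05 is 2015-12-10.

2015-12-10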